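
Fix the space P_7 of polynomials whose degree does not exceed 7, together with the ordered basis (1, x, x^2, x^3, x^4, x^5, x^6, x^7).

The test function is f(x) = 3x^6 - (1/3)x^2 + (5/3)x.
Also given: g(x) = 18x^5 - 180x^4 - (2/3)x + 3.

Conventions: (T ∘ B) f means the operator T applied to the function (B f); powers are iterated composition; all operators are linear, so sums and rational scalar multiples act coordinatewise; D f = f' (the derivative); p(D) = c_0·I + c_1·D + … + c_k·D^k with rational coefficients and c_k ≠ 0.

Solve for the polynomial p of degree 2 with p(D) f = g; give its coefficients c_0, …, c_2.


p(D) = D − 2·D^2, i.e. c_0 = 0, c_1 = 1, c_2 = -2

D^0 f = 3x^6 - (1/3)x^2 + (5/3)x
D^1 f = 18x^5 - (2/3)x + 5/3
D^2 f = 90x^4 - 2/3
matching coefficients of g against c_0 f + c_1 Df + … from the top degree down determines the c_i
solution: c_0 = 0, c_1 = 1, c_2 = -2


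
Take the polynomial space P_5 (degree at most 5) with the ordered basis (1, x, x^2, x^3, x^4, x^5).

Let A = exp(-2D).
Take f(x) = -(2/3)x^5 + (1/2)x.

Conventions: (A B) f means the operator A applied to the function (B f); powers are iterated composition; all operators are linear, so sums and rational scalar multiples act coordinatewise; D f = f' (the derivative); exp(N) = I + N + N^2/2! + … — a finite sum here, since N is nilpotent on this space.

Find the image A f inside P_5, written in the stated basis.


the result is g(x) = -(2/3)x^5 + (20/3)x^4 - (80/3)x^3 + (160/3)x^2 - (317/6)x + 61/3

order-1 term: (20/3)x^4 - 1
order-2 term: -(80/3)x^3
order-3 term: (160/3)x^2
order-4 term: -(160/3)x
order-5 term: 64/3
the series for exp(-2D) f terminates at order 5
exp(-2D) f = -(2/3)x^5 + (20/3)x^4 - (80/3)x^3 + (160/3)x^2 - (317/6)x + 61/3


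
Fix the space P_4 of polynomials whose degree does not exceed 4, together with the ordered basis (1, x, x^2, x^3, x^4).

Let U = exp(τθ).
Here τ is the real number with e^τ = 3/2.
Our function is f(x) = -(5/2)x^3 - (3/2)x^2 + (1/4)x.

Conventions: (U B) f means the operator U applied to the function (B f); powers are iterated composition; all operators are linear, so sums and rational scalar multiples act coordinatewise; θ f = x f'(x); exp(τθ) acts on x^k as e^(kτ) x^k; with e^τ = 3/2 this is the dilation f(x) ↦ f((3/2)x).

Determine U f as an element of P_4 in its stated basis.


exp(τθ) x^k = e^(kτ) x^k; with e^τ = 3/2 this sends x^k to (3/2)^k x^k
x ↦ 3/2 x
x^2 ↦ 9/4 x^2
x^3 ↦ 27/8 x^3
applying this coordinatewise to f: exp(τθ) f = -(135/16)x^3 - (27/8)x^2 + (3/8)x

the result is g(x) = -(135/16)x^3 - (27/8)x^2 + (3/8)x


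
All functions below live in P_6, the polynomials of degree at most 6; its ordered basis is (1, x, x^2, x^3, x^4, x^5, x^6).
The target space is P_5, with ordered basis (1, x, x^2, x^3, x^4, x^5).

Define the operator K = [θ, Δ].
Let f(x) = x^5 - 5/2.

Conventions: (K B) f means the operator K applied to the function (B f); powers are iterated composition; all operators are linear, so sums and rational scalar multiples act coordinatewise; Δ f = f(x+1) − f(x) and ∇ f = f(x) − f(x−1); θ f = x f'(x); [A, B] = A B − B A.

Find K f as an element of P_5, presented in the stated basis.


g(x) = -5x^4 - 20x^3 - 30x^2 - 20x - 5

Δ f = 5x^4 + 10x^3 + 10x^2 + 5x + 1
θ Δ f = 20x^4 + 30x^3 + 20x^2 + 5x
θ f = 5x^5
Δ θ f = 25x^4 + 50x^3 + 50x^2 + 25x + 5
[θ, Δ] f = -5x^4 - 20x^3 - 30x^2 - 20x - 5


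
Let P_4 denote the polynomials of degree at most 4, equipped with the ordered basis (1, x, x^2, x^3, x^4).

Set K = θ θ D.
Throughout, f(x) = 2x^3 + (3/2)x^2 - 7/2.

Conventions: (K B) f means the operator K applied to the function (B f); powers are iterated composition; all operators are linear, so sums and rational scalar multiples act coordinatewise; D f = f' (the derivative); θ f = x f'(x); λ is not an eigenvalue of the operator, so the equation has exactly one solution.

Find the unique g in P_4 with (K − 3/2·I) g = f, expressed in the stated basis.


the image equals g(x) = -(4/3)x^3 - (35/3)x^2 - (140/9)x + 7/3

write g with unknown coordinates in the stated basis and equate coefficients in (K − 3/2·I) g = f
solving from the highest basis element down gives g = -(4/3)x^3 - (35/3)x^2 - (140/9)x + 7/3
check: K g = -16x^2 - (70/3)x
so K g − 3/2·g = 2x^3 + (3/2)x^2 - 7/2 = f ✓


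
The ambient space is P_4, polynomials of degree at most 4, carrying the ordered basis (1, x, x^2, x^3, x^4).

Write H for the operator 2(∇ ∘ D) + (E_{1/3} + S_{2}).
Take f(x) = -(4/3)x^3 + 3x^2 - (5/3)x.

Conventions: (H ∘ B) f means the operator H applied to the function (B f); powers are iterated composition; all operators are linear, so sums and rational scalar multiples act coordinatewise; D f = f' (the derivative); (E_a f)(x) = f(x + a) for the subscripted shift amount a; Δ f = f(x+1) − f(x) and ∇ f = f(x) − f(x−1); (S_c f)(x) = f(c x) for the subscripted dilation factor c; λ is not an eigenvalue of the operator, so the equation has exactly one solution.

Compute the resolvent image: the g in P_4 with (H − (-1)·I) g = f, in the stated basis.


write g with unknown coordinates in the stated basis and equate coefficients in (H − (-1)·I) g = f
solving from the highest basis element down gives g = -(2/15)x^3 + (47/90)x^2 - (5/54)x - 131/135
check: H g = -(6/5)x^3 + (223/90)x^2 - (85/54)x + 131/135
so H g − (-1)·g = -(4/3)x^3 + 3x^2 - (5/3)x = f ✓

the image equals g(x) = -(2/15)x^3 + (47/90)x^2 - (5/54)x - 131/135


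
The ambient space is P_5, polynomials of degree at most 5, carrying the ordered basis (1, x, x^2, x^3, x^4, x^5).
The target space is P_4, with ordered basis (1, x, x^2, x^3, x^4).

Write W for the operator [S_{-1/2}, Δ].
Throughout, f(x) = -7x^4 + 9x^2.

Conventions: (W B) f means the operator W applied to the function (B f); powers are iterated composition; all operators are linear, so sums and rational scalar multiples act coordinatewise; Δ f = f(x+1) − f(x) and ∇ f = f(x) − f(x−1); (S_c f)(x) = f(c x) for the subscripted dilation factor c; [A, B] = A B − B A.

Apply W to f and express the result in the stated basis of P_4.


Δ f = -28x^3 - 42x^2 - 10x + 2
S_{-1/2} Δ f = (7/2)x^3 - (21/2)x^2 + 5x + 2
S_{-1/2} f = -(7/16)x^4 + (9/4)x^2
Δ S_{-1/2} f = -(7/4)x^3 - (21/8)x^2 + (11/4)x + 29/16
[S_{-1/2}, Δ] f = (21/4)x^3 - (63/8)x^2 + (9/4)x + 3/16

the image equals g(x) = (21/4)x^3 - (63/8)x^2 + (9/4)x + 3/16


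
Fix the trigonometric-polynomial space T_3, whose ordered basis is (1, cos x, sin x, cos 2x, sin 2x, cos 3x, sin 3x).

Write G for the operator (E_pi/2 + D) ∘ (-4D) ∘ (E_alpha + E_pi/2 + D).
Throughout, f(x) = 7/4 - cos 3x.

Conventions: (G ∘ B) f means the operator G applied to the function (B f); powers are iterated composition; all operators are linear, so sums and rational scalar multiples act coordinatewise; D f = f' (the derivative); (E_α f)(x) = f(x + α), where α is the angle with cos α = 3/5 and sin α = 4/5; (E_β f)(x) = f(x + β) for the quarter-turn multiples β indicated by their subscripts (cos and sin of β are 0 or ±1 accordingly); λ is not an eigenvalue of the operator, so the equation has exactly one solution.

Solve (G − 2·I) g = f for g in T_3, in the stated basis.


write g with unknown coordinates in the stated basis and equate coefficients in (G − 2·I) g = f
solving from the highest basis element down gives g = -7/8 + (1529/236554)cos 3x - (1764/118277)sin 3x
check: G g = -(116748/118277)cos 3x - (3528/118277)sin 3x
so G g − 2·g = 7/4 - cos 3x = f ✓

the result is g(x) = -7/8 + (1529/236554)cos 3x - (1764/118277)sin 3x


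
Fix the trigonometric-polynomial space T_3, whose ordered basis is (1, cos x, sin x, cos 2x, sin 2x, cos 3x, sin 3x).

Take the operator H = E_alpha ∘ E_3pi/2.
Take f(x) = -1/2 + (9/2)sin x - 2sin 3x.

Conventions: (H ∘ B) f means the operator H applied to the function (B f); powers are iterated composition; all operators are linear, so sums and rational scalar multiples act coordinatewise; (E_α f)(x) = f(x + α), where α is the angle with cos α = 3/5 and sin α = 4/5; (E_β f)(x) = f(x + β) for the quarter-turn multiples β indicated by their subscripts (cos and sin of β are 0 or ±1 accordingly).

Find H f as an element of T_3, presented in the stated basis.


E_3pi/2 f = -1/2 - (9/2)cos x - 2cos 3x
E_alpha E_3pi/2 f = -1/2 - (27/10)cos x + (18/5)sin x + (234/125)cos 3x + (88/125)sin 3x

g(x) = -1/2 - (27/10)cos x + (18/5)sin x + (234/125)cos 3x + (88/125)sin 3x


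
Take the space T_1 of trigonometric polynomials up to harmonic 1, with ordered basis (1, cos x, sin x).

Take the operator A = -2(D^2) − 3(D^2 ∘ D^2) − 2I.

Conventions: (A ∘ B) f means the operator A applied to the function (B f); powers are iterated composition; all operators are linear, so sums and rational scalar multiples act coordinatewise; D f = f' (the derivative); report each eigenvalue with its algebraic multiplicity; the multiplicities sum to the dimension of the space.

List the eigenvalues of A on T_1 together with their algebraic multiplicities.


λ = -3 (multiplicity 2), λ = -2 (multiplicity 1)

image of 1: -2
image of cos x: -3cos x
image of sin x: -3sin x
the matrix is diagonal; its diagonal is (-2, -3, -3)
for a triangular matrix the eigenvalues are the diagonal entries, with algebraic multiplicity their repetition count


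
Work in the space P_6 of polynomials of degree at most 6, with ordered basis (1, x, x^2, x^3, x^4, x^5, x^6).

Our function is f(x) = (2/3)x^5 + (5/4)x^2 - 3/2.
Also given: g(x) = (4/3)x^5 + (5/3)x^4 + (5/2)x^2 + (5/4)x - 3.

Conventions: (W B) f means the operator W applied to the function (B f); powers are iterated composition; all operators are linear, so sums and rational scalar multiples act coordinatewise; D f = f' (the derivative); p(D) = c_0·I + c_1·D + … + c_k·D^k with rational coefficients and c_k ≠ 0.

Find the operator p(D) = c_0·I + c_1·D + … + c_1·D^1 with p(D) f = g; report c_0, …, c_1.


p(D) = 2·I + (1/2)·D, i.e. c_0 = 2, c_1 = 1/2

D^0 f = (2/3)x^5 + (5/4)x^2 - 3/2
D^1 f = (10/3)x^4 + (5/2)x
matching coefficients of g against c_0 f + c_1 Df + … from the top degree down determines the c_i
solution: c_0 = 2, c_1 = 1/2


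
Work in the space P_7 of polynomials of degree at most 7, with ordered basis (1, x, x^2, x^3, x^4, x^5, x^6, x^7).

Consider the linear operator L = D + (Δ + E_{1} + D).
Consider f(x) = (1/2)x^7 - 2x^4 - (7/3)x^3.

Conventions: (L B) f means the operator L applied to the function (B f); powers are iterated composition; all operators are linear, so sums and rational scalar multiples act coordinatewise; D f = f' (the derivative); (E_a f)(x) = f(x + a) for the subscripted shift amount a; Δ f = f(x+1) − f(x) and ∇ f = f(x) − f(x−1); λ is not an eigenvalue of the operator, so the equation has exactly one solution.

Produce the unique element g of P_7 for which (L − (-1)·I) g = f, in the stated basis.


write g with unknown coordinates in the stated basis and equate coefficients in (L − (-1)·I) g = f
solving from the highest basis element down gives g = (1/4)x^7 - (7/2)x^6 + (147/4)x^5 - (1299/4)x^4 + (27487/12)x^3 - (48461/4)x^2 + (170895/4)x - 903979/12
check: L g = (1/4)x^7 + (7/2)x^6 - (147/4)x^5 + (1291/4)x^4 - (27515/12)x^3 + (48461/4)x^2 - (170895/4)x + 903979/12
so L g − (-1)·g = (1/2)x^7 - 2x^4 - (7/3)x^3 = f ✓

the image equals g(x) = (1/4)x^7 - (7/2)x^6 + (147/4)x^5 - (1299/4)x^4 + (27487/12)x^3 - (48461/4)x^2 + (170895/4)x - 903979/12


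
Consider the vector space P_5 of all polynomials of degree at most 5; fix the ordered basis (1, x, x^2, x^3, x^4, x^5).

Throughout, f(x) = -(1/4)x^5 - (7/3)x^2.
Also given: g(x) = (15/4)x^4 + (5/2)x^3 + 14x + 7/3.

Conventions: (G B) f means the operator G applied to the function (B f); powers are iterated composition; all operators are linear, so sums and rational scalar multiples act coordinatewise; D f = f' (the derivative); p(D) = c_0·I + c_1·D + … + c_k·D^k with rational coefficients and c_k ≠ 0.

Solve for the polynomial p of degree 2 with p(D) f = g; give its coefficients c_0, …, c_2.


D^0 f = -(1/4)x^5 - (7/3)x^2
D^1 f = -(5/4)x^4 - (14/3)x
D^2 f = -5x^3 - 14/3
matching coefficients of g against c_0 f + c_1 Df + … from the top degree down determines the c_i
solution: c_0 = 0, c_1 = -3, c_2 = -1/2

c_0 = 0, c_1 = -3, c_2 = -1/2


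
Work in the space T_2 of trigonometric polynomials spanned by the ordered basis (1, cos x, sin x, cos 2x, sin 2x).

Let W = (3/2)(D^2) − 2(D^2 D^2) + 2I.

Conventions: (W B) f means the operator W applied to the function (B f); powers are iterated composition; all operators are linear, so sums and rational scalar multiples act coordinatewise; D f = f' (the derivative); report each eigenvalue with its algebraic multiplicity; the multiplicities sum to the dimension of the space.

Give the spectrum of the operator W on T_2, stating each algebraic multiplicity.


image of 1: 2
image of cos x: -(3/2)cos x
image of sin x: -(3/2)sin x
image of cos 2x: -36cos 2x
image of sin 2x: -36sin 2x
the matrix is diagonal; its diagonal is (2, -3/2, -3/2, -36, -36)
for a triangular matrix the eigenvalues are the diagonal entries, with algebraic multiplicity their repetition count

λ = -36 (multiplicity 2), λ = -3/2 (multiplicity 2), λ = 2 (multiplicity 1)


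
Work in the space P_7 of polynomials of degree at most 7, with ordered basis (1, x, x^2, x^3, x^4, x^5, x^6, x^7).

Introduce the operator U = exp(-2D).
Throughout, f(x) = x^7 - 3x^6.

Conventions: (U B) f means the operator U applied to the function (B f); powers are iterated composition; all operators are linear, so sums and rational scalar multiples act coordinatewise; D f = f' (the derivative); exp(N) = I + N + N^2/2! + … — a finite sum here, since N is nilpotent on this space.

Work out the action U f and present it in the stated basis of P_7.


order-1 term: -14x^6 + 36x^5
order-2 term: 84x^5 - 180x^4
order-3 term: -280x^4 + 480x^3
order-4 term: 560x^3 - 720x^2
order-5 term: -672x^2 + 576x
order-6 term: 448x - 192
order-7 term: -128
the series for exp(-2D) f terminates at order 7
exp(-2D) f = x^7 - 17x^6 + 120x^5 - 460x^4 + 1040x^3 - 1392x^2 + 1024x - 320

the image equals g(x) = x^7 - 17x^6 + 120x^5 - 460x^4 + 1040x^3 - 1392x^2 + 1024x - 320


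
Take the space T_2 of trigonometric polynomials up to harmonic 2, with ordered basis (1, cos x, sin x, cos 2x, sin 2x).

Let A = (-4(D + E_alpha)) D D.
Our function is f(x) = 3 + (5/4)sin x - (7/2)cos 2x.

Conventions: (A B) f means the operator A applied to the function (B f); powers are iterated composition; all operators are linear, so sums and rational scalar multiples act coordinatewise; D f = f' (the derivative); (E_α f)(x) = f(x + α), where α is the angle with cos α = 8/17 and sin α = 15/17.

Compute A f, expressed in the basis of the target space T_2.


D f = (5/4)cos x + 7sin 2x
D D f = -(5/4)sin x + 14cos 2x
D (D D) f = -(5/4)cos x - 28sin 2x
E_alpha (D D) f = -(75/68)cos x - (10/17)sin x - (2254/289)cos 2x - (3360/289)sin 2x
(D + E_alpha) (D D) f = -(40/17)cos x - (10/17)sin x - (2254/289)cos 2x - (11452/289)sin 2x
(-4(D + E_alpha)) (D D) f = (160/17)cos x + (40/17)sin x + (9016/289)cos 2x + (45808/289)sin 2x

g(x) = (160/17)cos x + (40/17)sin x + (9016/289)cos 2x + (45808/289)sin 2x


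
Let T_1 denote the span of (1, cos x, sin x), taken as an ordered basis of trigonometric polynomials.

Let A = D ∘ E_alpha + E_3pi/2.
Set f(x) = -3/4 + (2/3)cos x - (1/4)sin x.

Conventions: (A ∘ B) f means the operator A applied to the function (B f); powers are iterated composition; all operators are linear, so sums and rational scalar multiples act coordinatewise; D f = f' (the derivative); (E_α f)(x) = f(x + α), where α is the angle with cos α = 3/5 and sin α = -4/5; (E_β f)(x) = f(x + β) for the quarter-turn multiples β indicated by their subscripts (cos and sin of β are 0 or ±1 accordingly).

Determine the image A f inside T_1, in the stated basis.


the result is g(x) = -3/4 + (19/30)cos x + (1/15)sin x

E_alpha f = -3/4 + (3/5)cos x + (23/60)sin x
D E_alpha f = (23/60)cos x - (3/5)sin x
E_3pi/2 f = -3/4 + (1/4)cos x + (2/3)sin x
(D ∘ E_alpha + E_3pi/2) f = -3/4 + (19/30)cos x + (1/15)sin x


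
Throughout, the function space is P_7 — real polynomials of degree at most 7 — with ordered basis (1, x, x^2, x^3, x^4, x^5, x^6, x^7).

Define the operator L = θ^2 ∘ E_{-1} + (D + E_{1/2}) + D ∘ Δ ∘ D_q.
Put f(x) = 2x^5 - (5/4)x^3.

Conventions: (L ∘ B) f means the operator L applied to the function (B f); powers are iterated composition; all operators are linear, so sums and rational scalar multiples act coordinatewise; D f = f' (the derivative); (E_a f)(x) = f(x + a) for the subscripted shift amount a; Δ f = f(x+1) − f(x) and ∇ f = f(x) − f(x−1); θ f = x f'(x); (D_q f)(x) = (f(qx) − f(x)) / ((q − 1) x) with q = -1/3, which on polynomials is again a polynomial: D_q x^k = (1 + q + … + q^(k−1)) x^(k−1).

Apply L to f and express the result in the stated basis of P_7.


E_{-1} f = 2x^5 - 10x^4 + (75/4)x^3 - (65/4)x^2 + (25/4)x - 3/4
θ E_{-1} f = 10x^5 - 40x^4 + (225/4)x^3 - (65/2)x^2 + (25/4)x
θ θ E_{-1} f = 50x^5 - 160x^4 + (675/4)x^3 - 65x^2 + (25/4)x
D f = 10x^4 - (15/4)x^2
E_{1/2} f = 2x^5 + 5x^4 + (15/4)x^3 + (5/8)x^2 - (5/16)x - 3/32
(D + E_{1/2}) f = 2x^5 + 15x^4 + (15/4)x^3 - (25/8)x^2 - (5/16)x - 3/32
D_q f = (122/81)x^4 - (35/36)x^2
Δ D_q f = (488/81)x^3 + (244/27)x^2 + (661/162)x + 173/324
D Δ D_q f = (488/27)x^2 + (488/27)x + 661/162
(θ^2 ∘ E_{-1} + (D + E_{1/2}) + D ∘ Δ ∘ D_q) f = 52x^5 - 145x^4 + (345/2)x^3 - (10811/216)x^2 + (10373/432)x + 10333/2592

g(x) = 52x^5 - 145x^4 + (345/2)x^3 - (10811/216)x^2 + (10373/432)x + 10333/2592


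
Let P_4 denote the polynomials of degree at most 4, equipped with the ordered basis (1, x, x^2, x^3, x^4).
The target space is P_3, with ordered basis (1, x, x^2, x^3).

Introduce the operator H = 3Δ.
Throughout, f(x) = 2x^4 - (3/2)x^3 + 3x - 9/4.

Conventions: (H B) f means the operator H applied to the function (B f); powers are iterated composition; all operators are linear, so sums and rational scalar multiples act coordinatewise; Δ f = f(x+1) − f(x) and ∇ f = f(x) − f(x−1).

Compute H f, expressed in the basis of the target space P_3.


Δ f = 8x^3 + (15/2)x^2 + (7/2)x + 7/2
(3Δ) f = 24x^3 + (45/2)x^2 + (21/2)x + 21/2

the image equals g(x) = 24x^3 + (45/2)x^2 + (21/2)x + 21/2


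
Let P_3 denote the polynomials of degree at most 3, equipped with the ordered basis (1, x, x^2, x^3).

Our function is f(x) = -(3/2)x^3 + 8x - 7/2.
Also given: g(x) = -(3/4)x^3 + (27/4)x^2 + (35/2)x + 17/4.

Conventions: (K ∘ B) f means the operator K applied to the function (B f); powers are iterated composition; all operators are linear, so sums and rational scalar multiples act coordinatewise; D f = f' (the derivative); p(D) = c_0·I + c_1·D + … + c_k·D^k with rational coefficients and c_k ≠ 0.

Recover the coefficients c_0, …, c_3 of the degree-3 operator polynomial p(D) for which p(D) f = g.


c_0 = 1/2, c_1 = -3/2, c_2 = -3/2, c_3 = -2

D^0 f = -(3/2)x^3 + 8x - 7/2
D^1 f = -(9/2)x^2 + 8
D^2 f = -9x
D^3 f = -9
matching coefficients of g against c_0 f + c_1 Df + … from the top degree down determines the c_i
solution: c_0 = 1/2, c_1 = -3/2, c_2 = -3/2, c_3 = -2


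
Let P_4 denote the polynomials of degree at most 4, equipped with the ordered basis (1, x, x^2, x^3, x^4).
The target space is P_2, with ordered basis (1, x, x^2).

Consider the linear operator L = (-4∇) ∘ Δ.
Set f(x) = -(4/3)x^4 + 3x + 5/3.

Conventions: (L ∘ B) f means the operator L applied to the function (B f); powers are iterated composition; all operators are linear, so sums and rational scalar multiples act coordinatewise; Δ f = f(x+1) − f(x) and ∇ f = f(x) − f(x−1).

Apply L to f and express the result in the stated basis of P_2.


Δ f = -(16/3)x^3 - 8x^2 - (16/3)x + 5/3
∇ Δ f = -16x^2 - 8/3
(-4∇) Δ f = 64x^2 + 32/3

g(x) = 64x^2 + 32/3


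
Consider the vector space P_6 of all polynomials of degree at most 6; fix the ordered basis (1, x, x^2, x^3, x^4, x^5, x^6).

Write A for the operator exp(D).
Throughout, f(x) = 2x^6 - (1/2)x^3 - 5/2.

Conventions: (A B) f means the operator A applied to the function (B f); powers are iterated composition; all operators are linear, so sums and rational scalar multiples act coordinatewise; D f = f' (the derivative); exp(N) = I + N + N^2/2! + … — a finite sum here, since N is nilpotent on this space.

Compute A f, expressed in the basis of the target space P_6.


order-1 term: 12x^5 - (3/2)x^2
order-2 term: 30x^4 - (3/2)x
order-3 term: 40x^3 - 1/2
order-4 term: 30x^2
order-5 term: 12x
order-6 term: 2
the series for exp(D) f terminates at order 6
exp(D) f = 2x^6 + 12x^5 + 30x^4 + (79/2)x^3 + (57/2)x^2 + (21/2)x - 1

g(x) = 2x^6 + 12x^5 + 30x^4 + (79/2)x^3 + (57/2)x^2 + (21/2)x - 1


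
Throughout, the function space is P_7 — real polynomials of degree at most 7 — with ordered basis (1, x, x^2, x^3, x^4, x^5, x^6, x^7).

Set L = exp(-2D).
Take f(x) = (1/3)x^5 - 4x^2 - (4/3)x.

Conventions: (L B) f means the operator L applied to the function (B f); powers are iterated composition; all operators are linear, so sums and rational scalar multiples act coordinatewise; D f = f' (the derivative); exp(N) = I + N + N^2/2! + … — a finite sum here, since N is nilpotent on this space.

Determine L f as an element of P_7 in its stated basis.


the result is g(x) = (1/3)x^5 - (10/3)x^4 + (40/3)x^3 - (92/3)x^2 + (124/3)x - 24

order-1 term: -(10/3)x^4 + 16x + 8/3
order-2 term: (40/3)x^3 - 16
order-3 term: -(80/3)x^2
order-4 term: (80/3)x
order-5 term: -32/3
the series for exp(-2D) f terminates at order 5
exp(-2D) f = (1/3)x^5 - (10/3)x^4 + (40/3)x^3 - (92/3)x^2 + (124/3)x - 24


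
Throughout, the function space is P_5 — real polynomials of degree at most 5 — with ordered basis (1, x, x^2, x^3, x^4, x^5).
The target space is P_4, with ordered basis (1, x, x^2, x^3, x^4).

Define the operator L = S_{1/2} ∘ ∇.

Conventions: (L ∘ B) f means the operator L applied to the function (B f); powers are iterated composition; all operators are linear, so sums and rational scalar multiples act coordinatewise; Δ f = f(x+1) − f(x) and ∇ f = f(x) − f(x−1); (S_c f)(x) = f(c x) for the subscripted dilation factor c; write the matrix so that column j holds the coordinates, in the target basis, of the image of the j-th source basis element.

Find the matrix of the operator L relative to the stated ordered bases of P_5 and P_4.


image of 1: 0
image of x: 1
image of x^2: x - 1
image of x^3: (3/4)x^2 - (3/2)x + 1
image of x^4: (1/2)x^3 - (3/2)x^2 + 2x - 1
image of x^5: (5/16)x^4 - (5/4)x^3 + (5/2)x^2 - (5/2)x + 1
each image's coordinates form column j of the matrix

the matrix is [[0, 1, -1, 1, -1, 1]; [0, 0, 1, -3/2, 2, -5/2]; [0, 0, 0, 3/4, -3/2, 5/2]; [0, 0, 0, 0, 1/2, -5/4]; [0, 0, 0, 0, 0, 5/16]] (rows listed top to bottom)


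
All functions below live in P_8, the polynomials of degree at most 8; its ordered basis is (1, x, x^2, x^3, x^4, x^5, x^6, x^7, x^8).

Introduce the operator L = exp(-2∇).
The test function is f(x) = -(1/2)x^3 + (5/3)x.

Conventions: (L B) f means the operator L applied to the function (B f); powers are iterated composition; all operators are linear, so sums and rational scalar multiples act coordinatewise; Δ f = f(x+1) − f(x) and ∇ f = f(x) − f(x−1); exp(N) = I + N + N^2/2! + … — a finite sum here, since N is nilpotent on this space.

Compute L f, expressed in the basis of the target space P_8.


order-1 term: 3x^2 - 3x - 7/3
order-2 term: -6x + 6
order-3 term: 4
the series for exp(-2∇) f terminates at order 3
exp(-2∇) f = -(1/2)x^3 + 3x^2 - (22/3)x + 23/3

the image equals g(x) = -(1/2)x^3 + 3x^2 - (22/3)x + 23/3


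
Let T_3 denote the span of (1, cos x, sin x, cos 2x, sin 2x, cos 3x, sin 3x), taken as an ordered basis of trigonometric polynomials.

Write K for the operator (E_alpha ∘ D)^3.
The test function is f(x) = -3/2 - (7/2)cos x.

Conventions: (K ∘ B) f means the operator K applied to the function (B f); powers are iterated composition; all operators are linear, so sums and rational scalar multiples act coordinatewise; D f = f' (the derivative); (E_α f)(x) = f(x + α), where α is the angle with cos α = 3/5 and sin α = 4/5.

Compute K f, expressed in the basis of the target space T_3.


D f = (7/2)sin x
E_alpha D f = (14/5)cos x + (21/10)sin x
D (E_alpha ∘ D) f = (21/10)cos x - (14/5)sin x
E_alpha D (E_alpha ∘ D) f = -(49/50)cos x - (84/25)sin x
D (E_alpha ∘ D) (E_alpha ∘ D) f = -(84/25)cos x + (49/50)sin x
E_alpha D (E_alpha ∘ D) (E_alpha ∘ D) f = -(154/125)cos x + (819/250)sin x

g(x) = -(154/125)cos x + (819/250)sin x


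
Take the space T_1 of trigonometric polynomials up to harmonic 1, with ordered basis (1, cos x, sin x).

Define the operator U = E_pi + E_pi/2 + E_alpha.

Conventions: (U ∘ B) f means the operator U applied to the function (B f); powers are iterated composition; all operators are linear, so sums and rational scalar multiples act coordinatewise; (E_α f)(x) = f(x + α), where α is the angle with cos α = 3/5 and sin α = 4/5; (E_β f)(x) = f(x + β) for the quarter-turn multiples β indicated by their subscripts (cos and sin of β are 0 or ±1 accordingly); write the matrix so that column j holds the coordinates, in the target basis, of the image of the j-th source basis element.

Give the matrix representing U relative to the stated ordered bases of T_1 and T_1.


the matrix is [[3, 0, 0]; [0, -2/5, 9/5]; [0, -9/5, -2/5]] (rows listed top to bottom)

image of 1: 3
image of cos x: -(2/5)cos x - (9/5)sin x
image of sin x: (9/5)cos x - (2/5)sin x
each image's coordinates form column j of the matrix


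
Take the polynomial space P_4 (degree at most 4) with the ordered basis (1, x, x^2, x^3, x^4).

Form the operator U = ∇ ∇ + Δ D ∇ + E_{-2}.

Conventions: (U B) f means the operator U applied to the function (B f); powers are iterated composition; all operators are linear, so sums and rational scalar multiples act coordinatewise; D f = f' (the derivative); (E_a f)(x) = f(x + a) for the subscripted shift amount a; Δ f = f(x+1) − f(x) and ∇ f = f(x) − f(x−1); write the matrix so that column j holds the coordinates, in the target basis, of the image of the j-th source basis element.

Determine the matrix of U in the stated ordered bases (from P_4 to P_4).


the matrix is [[1, -2, 6, -8, 30]; [0, 1, -4, 18, -32]; [0, 0, 1, -6, 36]; [0, 0, 0, 1, -8]; [0, 0, 0, 0, 1]] (rows listed top to bottom)

image of 1: 1
image of x: x - 2
image of x^2: x^2 - 4x + 6
image of x^3: x^3 - 6x^2 + 18x - 8
image of x^4: x^4 - 8x^3 + 36x^2 - 32x + 30
each image's coordinates form column j of the matrix


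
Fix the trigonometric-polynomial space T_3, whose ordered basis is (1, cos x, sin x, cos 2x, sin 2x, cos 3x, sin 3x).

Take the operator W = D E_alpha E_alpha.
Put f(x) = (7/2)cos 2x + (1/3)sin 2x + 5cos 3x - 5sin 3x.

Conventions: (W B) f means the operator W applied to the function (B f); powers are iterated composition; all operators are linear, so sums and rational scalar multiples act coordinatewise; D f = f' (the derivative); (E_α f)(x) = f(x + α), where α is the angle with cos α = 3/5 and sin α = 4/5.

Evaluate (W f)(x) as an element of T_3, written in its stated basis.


E_alpha f = -(33/50)cos 2x - (259/75)sin 2x - (161/25)cos 3x + (73/25)sin 3x
E_alpha E_alpha f = -(3913/1250)cos 2x + (3001/1875)sin 2x + (22049/3125)cos 3x - (1457/3125)sin 3x
D (E_alpha E_alpha) f = (6002/1875)cos 2x + (3913/625)sin 2x - (4371/3125)cos 3x - (66147/3125)sin 3x

g(x) = (6002/1875)cos 2x + (3913/625)sin 2x - (4371/3125)cos 3x - (66147/3125)sin 3x


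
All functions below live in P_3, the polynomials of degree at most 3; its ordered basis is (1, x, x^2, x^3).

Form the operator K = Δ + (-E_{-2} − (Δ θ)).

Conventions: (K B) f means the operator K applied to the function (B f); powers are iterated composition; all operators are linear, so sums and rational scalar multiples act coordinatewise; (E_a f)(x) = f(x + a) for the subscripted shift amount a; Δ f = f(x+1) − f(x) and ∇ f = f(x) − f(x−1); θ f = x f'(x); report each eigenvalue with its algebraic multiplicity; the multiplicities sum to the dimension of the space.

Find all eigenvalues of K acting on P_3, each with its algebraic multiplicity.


image of 1: -1
image of x: -x + 2
image of x^2: -x^2 + 2x - 5
image of x^3: -x^3 - 18x + 6
the matrix is upper triangular; its diagonal is (-1, -1, -1, -1)
for a triangular matrix the eigenvalues are the diagonal entries, with algebraic multiplicity their repetition count

λ = -1 (multiplicity 4)


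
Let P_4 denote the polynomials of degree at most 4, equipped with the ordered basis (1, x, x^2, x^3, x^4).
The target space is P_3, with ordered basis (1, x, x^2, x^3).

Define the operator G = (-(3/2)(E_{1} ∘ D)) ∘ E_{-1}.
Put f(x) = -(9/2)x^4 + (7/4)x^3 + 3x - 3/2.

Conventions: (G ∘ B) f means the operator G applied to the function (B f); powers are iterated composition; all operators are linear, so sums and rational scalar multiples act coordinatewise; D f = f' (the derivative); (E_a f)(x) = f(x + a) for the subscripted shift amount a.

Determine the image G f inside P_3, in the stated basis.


g(x) = 27x^3 - (63/8)x^2 - 9/2

E_{-1} f = -(9/2)x^4 + (79/4)x^3 - (129/4)x^2 + (105/4)x - 43/4
D E_{-1} f = -18x^3 + (237/4)x^2 - (129/2)x + 105/4
E_{1} D E_{-1} f = -18x^3 + (21/4)x^2 + 3
(-(3/2)(E_{1} ∘ D)) E_{-1} f = 27x^3 - (63/8)x^2 - 9/2


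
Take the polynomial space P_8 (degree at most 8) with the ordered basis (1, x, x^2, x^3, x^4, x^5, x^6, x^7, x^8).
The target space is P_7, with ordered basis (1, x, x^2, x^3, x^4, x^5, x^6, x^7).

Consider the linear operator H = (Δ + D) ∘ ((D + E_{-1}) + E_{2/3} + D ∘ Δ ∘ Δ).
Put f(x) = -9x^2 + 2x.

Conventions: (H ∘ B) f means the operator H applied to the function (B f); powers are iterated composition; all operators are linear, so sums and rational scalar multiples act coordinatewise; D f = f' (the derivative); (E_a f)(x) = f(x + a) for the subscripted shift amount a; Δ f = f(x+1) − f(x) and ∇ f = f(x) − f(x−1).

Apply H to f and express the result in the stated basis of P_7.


the result is g(x) = -72x - 34

D f = -18x + 2
E_{-1} f = -9x^2 + 20x - 11
(D + E_{-1}) f = -9x^2 + 2x - 9
E_{2/3} f = -9x^2 - 10x - 8/3
Δ f = -18x - 7
Δ Δ f = -18
D Δ Δ f = 0
((D + E_{-1}) + E_{2/3} + D ∘ Δ ∘ Δ) f = -18x^2 - 8x - 35/3
Δ ((D + E_{-1}) + E_{2/3} + D ∘ Δ ∘ Δ) f = -36x - 26
D ((D + E_{-1}) + E_{2/3} + D ∘ Δ ∘ Δ) f = -36x - 8
(Δ + D) ((D + E_{-1}) + E_{2/3} + D ∘ Δ ∘ Δ) f = -72x - 34


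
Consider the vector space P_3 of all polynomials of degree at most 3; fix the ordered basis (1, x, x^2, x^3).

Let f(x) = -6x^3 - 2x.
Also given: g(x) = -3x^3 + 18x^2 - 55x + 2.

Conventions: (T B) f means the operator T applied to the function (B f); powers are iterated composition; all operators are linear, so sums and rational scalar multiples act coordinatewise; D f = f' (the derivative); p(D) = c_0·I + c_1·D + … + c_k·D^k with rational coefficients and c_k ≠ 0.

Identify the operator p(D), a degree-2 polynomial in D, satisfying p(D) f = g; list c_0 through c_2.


D^0 f = -6x^3 - 2x
D^1 f = -18x^2 - 2
D^2 f = -36x
matching coefficients of g against c_0 f + c_1 Df + … from the top degree down determines the c_i
solution: c_0 = 1/2, c_1 = -1, c_2 = 3/2

c_0 = 1/2, c_1 = -1, c_2 = 3/2


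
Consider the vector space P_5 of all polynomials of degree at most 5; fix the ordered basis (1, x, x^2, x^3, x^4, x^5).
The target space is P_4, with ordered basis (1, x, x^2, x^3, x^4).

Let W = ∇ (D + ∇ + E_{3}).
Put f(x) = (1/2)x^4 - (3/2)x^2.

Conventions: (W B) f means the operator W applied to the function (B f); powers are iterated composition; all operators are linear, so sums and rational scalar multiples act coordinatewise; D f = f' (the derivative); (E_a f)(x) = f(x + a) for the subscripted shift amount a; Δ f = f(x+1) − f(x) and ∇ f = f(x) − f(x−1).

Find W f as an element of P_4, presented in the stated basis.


D f = 2x^3 - 3x
∇ f = 2x^3 - 3x^2 - x + 1
E_{3} f = (1/2)x^4 + 6x^3 + (51/2)x^2 + 45x + 27
(D + ∇ + E_{3}) f = (1/2)x^4 + 10x^3 + (45/2)x^2 + 41x + 28
∇ (D + ∇ + E_{3}) f = 2x^3 + 27x^2 + 17x + 28

the result is g(x) = 2x^3 + 27x^2 + 17x + 28


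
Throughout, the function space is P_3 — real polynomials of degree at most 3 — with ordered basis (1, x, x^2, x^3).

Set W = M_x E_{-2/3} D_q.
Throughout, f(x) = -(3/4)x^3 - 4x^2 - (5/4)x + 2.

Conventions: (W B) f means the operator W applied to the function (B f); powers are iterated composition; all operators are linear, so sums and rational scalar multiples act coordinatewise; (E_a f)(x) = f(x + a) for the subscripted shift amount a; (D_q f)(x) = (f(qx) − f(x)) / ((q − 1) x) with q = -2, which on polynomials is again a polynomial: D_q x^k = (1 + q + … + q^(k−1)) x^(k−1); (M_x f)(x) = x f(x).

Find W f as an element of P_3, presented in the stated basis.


D_q f = -(9/4)x^2 + 4x - 5/4
E_{-2/3} D_q f = -(9/4)x^2 + 7x - 59/12
M_x (E_{-2/3} D_q) f = -(9/4)x^3 + 7x^2 - (59/12)x

the result is g(x) = -(9/4)x^3 + 7x^2 - (59/12)x


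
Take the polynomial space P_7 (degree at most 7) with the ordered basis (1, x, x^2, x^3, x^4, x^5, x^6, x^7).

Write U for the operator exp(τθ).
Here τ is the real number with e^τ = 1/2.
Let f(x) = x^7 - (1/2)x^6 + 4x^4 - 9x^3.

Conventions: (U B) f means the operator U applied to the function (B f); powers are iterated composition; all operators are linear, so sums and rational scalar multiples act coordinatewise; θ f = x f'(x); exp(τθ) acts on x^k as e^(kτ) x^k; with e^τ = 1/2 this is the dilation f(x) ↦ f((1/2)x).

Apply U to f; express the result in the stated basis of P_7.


the image equals g(x) = (1/128)x^7 - (1/128)x^6 + (1/4)x^4 - (9/8)x^3

exp(τθ) x^k = e^(kτ) x^k; with e^τ = 1/2 this sends x^k to (1/2)^k x^k
x^3 ↦ 1/8 x^3
x^4 ↦ 1/16 x^4
x^6 ↦ 1/64 x^6
x^7 ↦ 1/128 x^7
applying this coordinatewise to f: exp(τθ) f = (1/128)x^7 - (1/128)x^6 + (1/4)x^4 - (9/8)x^3


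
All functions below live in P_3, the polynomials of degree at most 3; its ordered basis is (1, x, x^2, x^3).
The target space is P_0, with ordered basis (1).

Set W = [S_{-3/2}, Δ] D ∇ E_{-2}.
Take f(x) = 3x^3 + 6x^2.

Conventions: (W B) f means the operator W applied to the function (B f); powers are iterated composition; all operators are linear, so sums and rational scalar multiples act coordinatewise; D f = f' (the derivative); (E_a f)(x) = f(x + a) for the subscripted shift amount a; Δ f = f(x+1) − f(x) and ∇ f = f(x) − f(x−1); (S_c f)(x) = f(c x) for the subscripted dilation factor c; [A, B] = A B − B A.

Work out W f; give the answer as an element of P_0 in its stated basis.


E_{-2} f = 3x^3 - 12x^2 + 12x
∇ E_{-2} f = 9x^2 - 33x + 27
D ∇ E_{-2} f = 18x - 33
Δ (D ∇ E_{-2}) f = 18
S_{-3/2} Δ (D ∇ E_{-2}) f = 18
S_{-3/2} (D ∇ E_{-2}) f = -27x - 33
Δ S_{-3/2} (D ∇ E_{-2}) f = -27
[S_{-3/2}, Δ] (D ∇ E_{-2}) f = 45

the result is g(x) = 45


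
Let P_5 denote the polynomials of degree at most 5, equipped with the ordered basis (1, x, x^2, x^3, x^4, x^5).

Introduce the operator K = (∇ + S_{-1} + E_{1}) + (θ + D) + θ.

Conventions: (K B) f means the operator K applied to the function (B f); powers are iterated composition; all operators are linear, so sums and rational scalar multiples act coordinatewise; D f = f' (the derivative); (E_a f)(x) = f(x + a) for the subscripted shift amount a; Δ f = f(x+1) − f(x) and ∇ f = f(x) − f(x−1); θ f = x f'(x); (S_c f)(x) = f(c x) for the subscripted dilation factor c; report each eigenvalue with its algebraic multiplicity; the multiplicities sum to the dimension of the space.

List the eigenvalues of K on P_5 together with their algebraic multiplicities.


image of 1: 2
image of x: 2x + 3
image of x^2: 6x^2 + 6x
image of x^3: 6x^3 + 9x^2 + 2
image of x^4: 10x^4 + 12x^3 + 8x
image of x^5: 10x^5 + 15x^4 + 20x^2 + 2
the matrix is upper triangular; its diagonal is (2, 2, 6, 6, 10, 10)
for a triangular matrix the eigenvalues are the diagonal entries, with algebraic multiplicity their repetition count

λ = 2 (multiplicity 2), λ = 6 (multiplicity 2), λ = 10 (multiplicity 2)


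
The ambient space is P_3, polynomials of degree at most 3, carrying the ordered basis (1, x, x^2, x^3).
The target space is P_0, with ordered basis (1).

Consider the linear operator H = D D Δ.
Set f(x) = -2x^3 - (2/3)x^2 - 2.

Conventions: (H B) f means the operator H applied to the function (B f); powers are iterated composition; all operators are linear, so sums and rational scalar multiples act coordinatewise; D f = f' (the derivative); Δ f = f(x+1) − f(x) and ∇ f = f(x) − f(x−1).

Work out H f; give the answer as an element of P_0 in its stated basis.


g(x) = -12

Δ f = -6x^2 - (22/3)x - 8/3
D Δ f = -12x - 22/3
D D Δ f = -12


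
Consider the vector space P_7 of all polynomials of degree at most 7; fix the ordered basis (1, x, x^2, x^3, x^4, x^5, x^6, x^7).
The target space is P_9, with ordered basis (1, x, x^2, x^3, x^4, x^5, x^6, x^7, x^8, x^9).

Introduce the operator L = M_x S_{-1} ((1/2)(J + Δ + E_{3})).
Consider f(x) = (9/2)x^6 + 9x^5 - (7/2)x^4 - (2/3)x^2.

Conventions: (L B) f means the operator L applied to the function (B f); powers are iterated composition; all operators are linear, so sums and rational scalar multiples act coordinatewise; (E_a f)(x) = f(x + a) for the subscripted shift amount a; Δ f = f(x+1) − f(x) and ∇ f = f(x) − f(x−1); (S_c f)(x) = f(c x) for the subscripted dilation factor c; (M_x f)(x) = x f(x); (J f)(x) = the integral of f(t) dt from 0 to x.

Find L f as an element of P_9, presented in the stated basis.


J f = (9/14)x^7 + (3/2)x^6 - (7/10)x^5 - (2/9)x^3
Δ f = 27x^5 + (225/2)x^4 + 166x^3 + (273/2)x^2 + (170/3)x + 28/3
E_{3} f = (9/2)x^6 + 90x^5 + 739x^4 + 3198x^3 + (46247/6)x^2 + 9824x + 5178
(J + Δ + E_{3}) f = (9/14)x^7 + 6x^6 + (1163/10)x^5 + (1703/2)x^4 + (30274/9)x^3 + (23533/3)x^2 + (29642/3)x + 15562/3
((1/2)(J + Δ + E_{3})) f = (9/28)x^7 + 3x^6 + (1163/20)x^5 + (1703/4)x^4 + (15137/9)x^3 + (23533/6)x^2 + (14821/3)x + 7781/3
S_{-1} ((1/2)(J + Δ + E_{3})) f = -(9/28)x^7 + 3x^6 - (1163/20)x^5 + (1703/4)x^4 - (15137/9)x^3 + (23533/6)x^2 - (14821/3)x + 7781/3
M_x S_{-1} ((1/2)(J + Δ + E_{3})) f = -(9/28)x^8 + 3x^7 - (1163/20)x^6 + (1703/4)x^5 - (15137/9)x^4 + (23533/6)x^3 - (14821/3)x^2 + (7781/3)x

the image equals g(x) = -(9/28)x^8 + 3x^7 - (1163/20)x^6 + (1703/4)x^5 - (15137/9)x^4 + (23533/6)x^3 - (14821/3)x^2 + (7781/3)x


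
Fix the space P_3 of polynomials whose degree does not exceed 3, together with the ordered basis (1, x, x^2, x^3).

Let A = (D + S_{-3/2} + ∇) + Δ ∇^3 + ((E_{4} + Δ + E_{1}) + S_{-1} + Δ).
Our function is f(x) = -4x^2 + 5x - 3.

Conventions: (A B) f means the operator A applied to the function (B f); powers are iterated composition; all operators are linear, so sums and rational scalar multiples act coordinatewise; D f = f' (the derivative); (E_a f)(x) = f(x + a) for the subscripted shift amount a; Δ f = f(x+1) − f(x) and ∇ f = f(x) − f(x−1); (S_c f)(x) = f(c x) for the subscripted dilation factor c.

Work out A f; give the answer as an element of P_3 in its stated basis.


D f = -8x + 5
S_{-3/2} f = -9x^2 - (15/2)x - 3
∇ f = -8x + 9
(D + S_{-3/2} + ∇) f = -9x^2 - (47/2)x + 11
∇ f = -8x + 9
∇ ∇ f = -8
∇ ∇ ∇ f = 0
Δ ∇^3 f = 0
E_{4} f = -4x^2 - 27x - 47
Δ f = -8x + 1
E_{1} f = -4x^2 - 3x - 2
(E_{4} + Δ + E_{1}) f = -8x^2 - 38x - 48
S_{-1} f = -4x^2 - 5x - 3
Δ f = -8x + 1
((E_{4} + Δ + E_{1}) + S_{-1} + Δ) f = -12x^2 - 51x - 50
((D + S_{-3/2} + ∇) + Δ ∇^3 + ((E_{4} + Δ + E_{1}) + S_{-1} + Δ)) f = -21x^2 - (149/2)x - 39

the result is g(x) = -21x^2 - (149/2)x - 39


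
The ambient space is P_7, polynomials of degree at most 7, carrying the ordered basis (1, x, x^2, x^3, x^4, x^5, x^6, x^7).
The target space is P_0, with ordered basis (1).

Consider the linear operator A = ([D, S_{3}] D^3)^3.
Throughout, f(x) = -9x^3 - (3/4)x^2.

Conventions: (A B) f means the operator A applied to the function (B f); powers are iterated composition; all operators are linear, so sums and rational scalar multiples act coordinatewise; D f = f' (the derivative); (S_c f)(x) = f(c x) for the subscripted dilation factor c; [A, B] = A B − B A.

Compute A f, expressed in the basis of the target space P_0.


the result is g(x) = 0

D f = -27x^2 - (3/2)x
D D f = -54x - 3/2
D D D f = -54
S_{3} D^3 f = -54
D S_{3} D^3 f = 0
D D^3 f = 0
S_{3} D D^3 f = 0
[D, S_{3}] D^3 f = 0
D ([D, S_{3}] D^3) f = 0
D D ([D, S_{3}] D^3) f = 0
D D D ([D, S_{3}] D^3) f = 0
S_{3} D^3 ([D, S_{3}] D^3) f = 0
D S_{3} D^3 ([D, S_{3}] D^3) f = 0
D D^3 ([D, S_{3}] D^3) f = 0
S_{3} D D^3 ([D, S_{3}] D^3) f = 0
[D, S_{3}] D^3 ([D, S_{3}] D^3) f = 0
D ([D, S_{3}] D^3) ([D, S_{3}] D^3) f = 0
D D ([D, S_{3}] D^3) ([D, S_{3}] D^3) f = 0
D D D ([D, S_{3}] D^3) ([D, S_{3}] D^3) f = 0
S_{3} D^3 ([D, S_{3}] D^3) ([D, S_{3}] D^3) f = 0
D S_{3} D^3 ([D, S_{3}] D^3) ([D, S_{3}] D^3) f = 0
D D^3 ([D, S_{3}] D^3) ([D, S_{3}] D^3) f = 0
S_{3} D D^3 ([D, S_{3}] D^3) ([D, S_{3}] D^3) f = 0
[D, S_{3}] D^3 ([D, S_{3}] D^3) ([D, S_{3}] D^3) f = 0
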